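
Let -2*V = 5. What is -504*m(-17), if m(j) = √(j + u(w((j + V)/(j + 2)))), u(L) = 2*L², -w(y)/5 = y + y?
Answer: -504*√321 ≈ -9029.9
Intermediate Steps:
V = -5/2 (V = -½*5 = -5/2 ≈ -2.5000)
w(y) = -10*y (w(y) = -5*(y + y) = -10*y)
m(j) = √(j + 200*(-5/2 + j)²/(2 + j)²) (m(j) = √(j + 2*(-10*(j - 5/2)/(j + 2))²) = √(j + 2*(-10*(-5/2 + j)/(2 + j))²) = √(j + 2*(100*(-5/2 + j)²/(2 + j)²)) = √(j + 200*(-5/2 + j)²/(2 + j)²))
-504*m(-17) = -504*√(-17 + 50*(5 - 2*(-17))²/(2 - 17)²) = -504*√(-17 + 50*(5 + 34)²/(-15)²) = -504*√(-17 + 50*(1/225)*39²) = -504*√(-17 + 50*(1/225)*1521) = -504*√(-17 + 338) = -504*√321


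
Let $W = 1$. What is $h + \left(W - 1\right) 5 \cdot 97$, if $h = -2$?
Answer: $-2$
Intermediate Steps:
$h + \left(W - 1\right) 5 \cdot 97 = -2 + \left(1 - 1\right) 5 \cdot 97 = -2 + 0 \cdot 5 \cdot 97 = -2 + 0 \cdot 97 = -2 + 0 = -2$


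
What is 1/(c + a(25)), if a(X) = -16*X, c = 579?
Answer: 1/179 ≈ 0.0055866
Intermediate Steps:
1/(c + a(25)) = 1/(579 - 16*25) = 1/(579 - 400) = 1/179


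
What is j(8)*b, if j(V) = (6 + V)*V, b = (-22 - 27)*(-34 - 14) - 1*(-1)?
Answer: 263536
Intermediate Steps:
b = 2353 (b = -49*(-48) + 1 = 2352 + 1 = 2353)
j(V) = V*(6 + V)
j(8)*b = (8*(6 + 8))*2353 = (8*14)*2353 = 112*2353 = 263536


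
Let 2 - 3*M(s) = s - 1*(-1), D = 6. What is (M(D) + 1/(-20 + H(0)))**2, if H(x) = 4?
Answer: 6889/2304 ≈ 2.9900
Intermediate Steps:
M(s) = 1/3 - s/3 (M(s) = 2/3 - (s - 1*(-1))/3 = 2/3 - (s + 1)/3 = 2/3 - (1 + s)/3 = 2/3 + (-1/3 - s/3) = 1/3 - s/3)
(M(D) + 1/(-20 + H(0)))**2 = ((1/3 - 1/3*6) + 1/(-20 + 4))**2 = ((1/3 - 2) + 1/(-16))**2 = (-5/3 - 1/16)**2 = (-83/48)**2 = 6889/2304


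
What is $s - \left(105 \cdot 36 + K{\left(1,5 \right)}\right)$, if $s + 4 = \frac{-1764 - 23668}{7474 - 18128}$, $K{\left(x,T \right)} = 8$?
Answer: $- \frac{20187268}{5327} \approx -3789.6$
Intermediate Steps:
$s = - \frac{8592}{5327}$ ($s = -4 + \frac{-1764 - 23668}{7474 - 18128} = -4 - \frac{25432}{-10654} = -4 - - \frac{12716}{5327} = -4 + \frac{12716}{5327} = - \frac{8592}{5327} \approx -1.6129$)
$s - \left(105 \cdot 36 + K{\left(1,5 \right)}\right) = - \frac{8592}{5327} - \left(105 \cdot 36 + 8\right) = - \frac{8592}{5327} - \left(3780 + 8\right) = - \frac{8592}{5327} - 3788 = - \frac{20187268}{5327}$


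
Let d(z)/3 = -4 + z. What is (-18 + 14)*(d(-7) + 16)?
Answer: 68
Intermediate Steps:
d(z) = -12 + 3*z (d(z) = 3*(-4 + z) = -12 + 3*z)
(-18 + 14)*(d(-7) + 16) = (-18 + 14)*((-12 + 3*(-7)) + 16) = -4*((-12 - 21) + 16) = -4*(-33 + 16) = -4*(-17) = 68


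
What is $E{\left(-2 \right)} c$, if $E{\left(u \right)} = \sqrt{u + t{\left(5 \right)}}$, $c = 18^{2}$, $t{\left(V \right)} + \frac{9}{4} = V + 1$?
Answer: $162 \sqrt{7} \approx 428.61$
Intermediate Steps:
$t{\left(V \right)} = - \frac{5}{4} + V$ ($t{\left(V \right)} = - \frac{9}{4} + \left(V + 1\right) = - \frac{9}{4} + \left(1 + V\right) = - \frac{5}{4} + V$)
$c = 324$
$E{\left(u \right)} = \sqrt{\frac{15}{4} + u}$ ($E{\left(u \right)} = \sqrt{u + \left(- \frac{5}{4} + 5\right)} = \sqrt{u + \frac{15}{4}} = \sqrt{\frac{15}{4} + u}$)
$E{\left(-2 \right)} c = \frac{\sqrt{15 + 4 \left(-2\right)}}{2} \cdot 324 = \frac{\sqrt{15 - 8}}{2} \cdot 324 = \frac{\sqrt{7}}{2} \cdot 324 = 162 \sqrt{7}$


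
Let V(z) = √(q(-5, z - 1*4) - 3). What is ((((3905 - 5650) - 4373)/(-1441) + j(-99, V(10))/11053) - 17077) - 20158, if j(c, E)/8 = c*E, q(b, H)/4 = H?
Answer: -53649517/1441 - 792*√21/11053 ≈ -37231.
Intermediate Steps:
q(b, H) = 4*H
V(z) = √(-19 + 4*z) (V(z) = √(4*(z - 1*4) - 3) = √(4*(z - 4) - 3) = √(4*(-4 + z) - 3) = √((-16 + 4*z) - 3) = √(-19 + 4*z))
j(c, E) = 8*E*c (j(c, E) = 8*(c*E) = 8*(E*c) = 8*E*c)
((((3905 - 5650) - 4373)/(-1441) + j(-99, V(10))/11053) - 17077) - 20158 = ((((3905 - 5650) - 4373)/(-1441) + (8*√(-19 + 4*10)*(-99))/11053) - 17077) - 20158 = (((-1745 - 4373)*(-1/1441) + (8*√(-19 + 40)*(-99))*(1/11053)) - 17077) - 20158 = ((-6118*(-1/1441) + (8*√21*(-99))*(1/11053)) - 17077) - 20158 = ((6118/1441 - 792*√21*(1/11053)) - 17077) - 20158 = ((6118/1441 - 792*√21/11053) - 17077) - 20158 = (-24601839/1441 - 792*√21/11053) - 20158 = -53649517/1441 - 792*√21/11053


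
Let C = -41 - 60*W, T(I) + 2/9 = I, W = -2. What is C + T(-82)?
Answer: -29/9 ≈ -3.2222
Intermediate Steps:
T(I) = -2/9 + I
C = 79 (C = -41 - 60*(-2) = -41 + 120 = 79)
C + T(-82) = 79 + (-2/9 - 82) = 79 - 740/9 = -29/9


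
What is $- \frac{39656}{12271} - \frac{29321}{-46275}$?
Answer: $- \frac{1475283409}{567840525} \approx -2.5981$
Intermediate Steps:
$- \frac{39656}{12271} - \frac{29321}{-46275} = \left(-39656\right) \frac{1}{12271} - - \frac{29321}{46275} = - \frac{39656}{12271} + \frac{29321}{46275} = - \frac{1475283409}{567840525}$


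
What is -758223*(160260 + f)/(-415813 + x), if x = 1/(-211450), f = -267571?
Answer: -17204770573241850/87923658851 ≈ -1.9568e+5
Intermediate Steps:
x = -1/211450 ≈ -4.7292e-6
-758223*(160260 + f)/(-415813 + x) = -758223*(160260 - 267571)/(-415813 - 1/211450) = -758223/((-87923658851/211450/(-107311))) = -758223/((-87923658851/211450*(-1/107311))) = -758223/87923658851/22690910950 = -758223*22690910950/87923658851 = -17204770573241850/87923658851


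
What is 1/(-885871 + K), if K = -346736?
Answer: -1/1232607 ≈ -8.1129e-7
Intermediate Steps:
1/(-885871 + K) = 1/(-885871 - 346736) = 1/(-1232607) = -1/1232607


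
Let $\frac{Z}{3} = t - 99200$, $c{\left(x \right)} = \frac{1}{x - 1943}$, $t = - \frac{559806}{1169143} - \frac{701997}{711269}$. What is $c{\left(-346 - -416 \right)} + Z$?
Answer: $- \frac{463530842566933285382}{1557540298030691} \approx -2.976 \cdot 10^{5}$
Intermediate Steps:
$t = - \frac{1218907532385}{831575172467}$ ($t = \left(-559806\right) \frac{1}{1169143} - \frac{701997}{711269} = - \frac{559806}{1169143} - \frac{701997}{711269} = - \frac{1218907532385}{831575172467} \approx -1.4658$)
$c{\left(x \right)} = \frac{1}{-1943 + x}$
$Z = - \frac{247480428048776355}{831575172467}$ ($Z = 3 \left(- \frac{1218907532385}{831575172467} - 99200\right) = 3 \left(- \frac{82493476016258785}{831575172467}\right) = - \frac{247480428048776355}{831575172467} \approx -2.976 \cdot 10^{5}$)
$c{\left(-346 - -416 \right)} + Z = \frac{1}{-1943 - -70} - \frac{247480428048776355}{831575172467} = \frac{1}{-1943 + \left(-346 + 416\right)} - \frac{247480428048776355}{831575172467} = \frac{1}{-1943 + 70} - \frac{247480428048776355}{831575172467} = \frac{1}{-1873} - \frac{247480428048776355}{831575172467} = - \frac{1}{1873} - \frac{247480428048776355}{831575172467} = - \frac{463530842566933285382}{1557540298030691}$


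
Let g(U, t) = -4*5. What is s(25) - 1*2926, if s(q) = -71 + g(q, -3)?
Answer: -3017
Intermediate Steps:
g(U, t) = -20
s(q) = -91 (s(q) = -71 - 20 = -91)
s(25) - 1*2926 = -91 - 1*2926 = -91 - 2926 = -3017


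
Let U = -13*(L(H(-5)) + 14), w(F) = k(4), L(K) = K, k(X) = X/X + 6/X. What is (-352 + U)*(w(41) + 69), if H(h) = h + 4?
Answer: -74503/2 ≈ -37252.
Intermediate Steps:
H(h) = 4 + h
k(X) = 1 + 6/X
w(F) = 5/2 (w(F) = (6 + 4)/4 = (¼)*10 = 5/2)
U = -169 (U = -13*((4 - 5) + 14) = -13*(-1 + 14) = -13*13 = -169)
(-352 + U)*(w(41) + 69) = (-352 - 169)*(5/2 + 69) = -521*143/2 = -74503/2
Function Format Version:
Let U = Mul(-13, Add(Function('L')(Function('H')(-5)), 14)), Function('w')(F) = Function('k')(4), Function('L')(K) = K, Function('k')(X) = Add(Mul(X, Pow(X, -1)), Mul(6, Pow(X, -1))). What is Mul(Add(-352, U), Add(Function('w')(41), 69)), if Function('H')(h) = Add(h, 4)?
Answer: Rational(-74503, 2) ≈ -37252.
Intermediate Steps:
Function('H')(h) = Add(4, h)
Function('k')(X) = Add(1, Mul(6, Pow(X, -1)))
Function('w')(F) = Rational(5, 2) (Function('w')(F) = Mul(Pow(4, -1), Add(6, 4)) = Mul(Rational(1, 4), 10) = Rational(5, 2))
U = -169 (U = Mul(-13, Add(Add(4, -5), 14)) = Mul(-13, Add(-1, 14)) = Mul(-13, 13) = -169)
Mul(Add(-352, U), Add(Function('w')(41), 69)) = Mul(Add(-352, -169), Add(Rational(5, 2), 69)) = Mul(-521, Rational(143, 2)) = Rational(-74503, 2)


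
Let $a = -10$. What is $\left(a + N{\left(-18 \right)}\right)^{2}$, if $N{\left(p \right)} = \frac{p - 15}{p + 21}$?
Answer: $441$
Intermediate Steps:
$N{\left(p \right)} = \frac{-15 + p}{21 + p}$
$\left(a + N{\left(-18 \right)}\right)^{2} = \left(-10 + \frac{-15 - 18}{21 - 18}\right)^{2} = \left(-10 + \frac{1}{3} \left(-33\right)\right)^{2} = \left(-10 - 11\right)^{2} = \left(-21\right)^{2} = 441$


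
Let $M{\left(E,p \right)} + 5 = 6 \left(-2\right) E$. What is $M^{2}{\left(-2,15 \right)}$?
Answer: $361$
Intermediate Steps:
$M{\left(E,p \right)} = -5 - 12 E$ ($M{\left(E,p \right)} = -5 + 6 \left(-2\right) E = -5 - 12 E$)
$M^{2}{\left(-2,15 \right)} = \left(-5 - -24\right)^{2} = \left(-5 + 24\right)^{2} = 19^{2} = 361$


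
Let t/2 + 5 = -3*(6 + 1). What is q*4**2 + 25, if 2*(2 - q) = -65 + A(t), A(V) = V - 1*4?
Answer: 1025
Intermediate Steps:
t = -52 (t = -10 + 2*(-3*(6 + 1)) = -10 + 2*(-3*7) = -10 + 2*(-21) = -10 - 42 = -52)
A(V) = -4 + V (A(V) = V - 4 = -4 + V)
q = 125/2 (q = 2 - (-65 + (-4 - 52))/2 = 2 - (-65 - 56)/2 = 2 - 1/2*(-121) = 2 + 121/2 = 125/2 ≈ 62.500)
q*4**2 + 25 = (125/2)*4**2 + 25 = (125/2)*16 + 25 = 1000 + 25 = 1025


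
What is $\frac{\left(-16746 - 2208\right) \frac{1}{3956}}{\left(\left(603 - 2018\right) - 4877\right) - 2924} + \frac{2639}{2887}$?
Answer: $\frac{5348260619}{5847537664} \approx 0.91462$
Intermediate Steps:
$\frac{\left(-16746 - 2208\right) \frac{1}{3956}}{\left(\left(603 - 2018\right) - 4877\right) - 2924} + \frac{2639}{2887} = \frac{\left(-16746 - 2208\right) \frac{1}{3956}}{\left(-1415 - 4877\right) - 2924} + 2639 \cdot \frac{1}{2887} = \frac{\left(-18954\right) \frac{1}{3956}}{-6292 - 2924} + \frac{2639}{2887} = - \frac{9477}{1978 \left(-9216\right)} + \frac{2639}{2887} = \left(- \frac{9477}{1978}\right) \left(- \frac{1}{9216}\right) + \frac{2639}{2887} = \frac{1053}{2025472} + \frac{2639}{2887} = \frac{5348260619}{5847537664}$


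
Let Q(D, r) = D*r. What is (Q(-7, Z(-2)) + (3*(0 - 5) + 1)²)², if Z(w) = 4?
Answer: 28224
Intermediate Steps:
(Q(-7, Z(-2)) + (3*(0 - 5) + 1)²)² = (-7*4 + (3*(0 - 5) + 1)²)² = (-28 + (3*(-5) + 1)²)² = (-28 + (-15 + 1)²)² = (-28 + (-14)²)² = (-28 + 196)² = 168² = 28224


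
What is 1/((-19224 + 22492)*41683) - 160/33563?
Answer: -21795173477/4571953336772 ≈ -0.0047671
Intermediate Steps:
1/((-19224 + 22492)*41683) - 160/33563 = (1/41683)/3268 - 160*1/33563 = (1/3268)*(1/41683) - 160/33563 = 1/136220044 - 160/33563 = -21795173477/4571953336772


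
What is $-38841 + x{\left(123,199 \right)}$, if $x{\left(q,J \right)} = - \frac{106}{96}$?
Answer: $- \frac{1864421}{48} \approx -38842.0$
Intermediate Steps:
$x{\left(q,J \right)} = - \frac{53}{48}$ ($x{\left(q,J \right)} = \left(-106\right) \frac{1}{96} = - \frac{53}{48}$)
$-38841 + x{\left(123,199 \right)} = -38841 - \frac{53}{48} = - \frac{1864421}{48}$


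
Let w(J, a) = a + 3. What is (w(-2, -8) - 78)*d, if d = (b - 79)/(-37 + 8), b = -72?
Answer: -12533/29 ≈ -432.17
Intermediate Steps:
w(J, a) = 3 + a
d = 151/29 (d = (-72 - 79)/(-37 + 8) = -151/(-29) = -151*(-1/29) = 151/29 ≈ 5.2069)
(w(-2, -8) - 78)*d = ((3 - 8) - 78)*(151/29) = (-5 - 78)*(151/29) = -83*151/29 = -12533/29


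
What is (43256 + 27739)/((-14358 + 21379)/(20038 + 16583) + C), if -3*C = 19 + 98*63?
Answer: -519981579/15118186 ≈ -34.394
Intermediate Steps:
C = -6193/3 (C = -(19 + 98*63)/3 = -(19 + 6174)/3 = -⅓*6193 = -6193/3 ≈ -2064.3)
(43256 + 27739)/((-14358 + 21379)/(20038 + 16583) + C) = (43256 + 27739)/((-14358 + 21379)/(20038 + 16583) - 6193/3) = 70995/(7021/36621 - 6193/3) = 70995/(-75590930/36621) = 70995*(-36621/75590930) = -519981579/15118186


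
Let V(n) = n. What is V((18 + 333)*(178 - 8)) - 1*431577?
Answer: -371907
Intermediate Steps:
V((18 + 333)*(178 - 8)) - 1*431577 = (18 + 333)*(178 - 8) - 1*431577 = 351*170 - 431577 = 59670 - 431577 = -371907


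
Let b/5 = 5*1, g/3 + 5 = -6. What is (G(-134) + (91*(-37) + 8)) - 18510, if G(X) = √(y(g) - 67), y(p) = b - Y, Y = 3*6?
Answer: -21869 + 2*I*√15 ≈ -21869.0 + 7.746*I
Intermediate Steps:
g = -33 (g = -15 + 3*(-6) = -15 - 18 = -33)
b = 25 (b = 5*(5*1) = 5*5 = 25)
Y = 18
y(p) = 7 (y(p) = 25 - 1*18 = 25 - 18 = 7)
G(X) = 2*I*√15 (G(X) = √(7 - 67) = √(-60) = 2*I*√15)
(G(-134) + (91*(-37) + 8)) - 18510 = (2*I*√15 + (91*(-37) + 8)) - 18510 = (2*I*√15 + (-3367 + 8)) - 18510 = (2*I*√15 - 3359) - 18510 = (-3359 + 2*I*√15) - 18510 = -21869 + 2*I*√15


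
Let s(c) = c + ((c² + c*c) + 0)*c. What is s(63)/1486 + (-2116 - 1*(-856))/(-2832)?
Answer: 59096541/175348 ≈ 337.02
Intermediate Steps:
s(c) = c + 2*c³ (s(c) = c + ((c² + c²) + 0)*c = c + (2*c² + 0)*c = c + (2*c²)*c = c + 2*c³)
s(63)/1486 + (-2116 - 1*(-856))/(-2832) = (63 + 2*63³)/1486 + (-2116 - 1*(-856))/(-2832) = (63 + 2*250047)*(1/1486) + (-2116 + 856)*(-1/2832) = (63 + 500094)*(1/1486) - 1260*(-1/2832) = 500157*(1/1486) + 105/236 = 500157/1486 + 105/236 = 59096541/175348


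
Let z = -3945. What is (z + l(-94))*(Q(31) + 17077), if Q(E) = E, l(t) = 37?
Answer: -66858064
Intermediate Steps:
(z + l(-94))*(Q(31) + 17077) = (-3945 + 37)*(31 + 17077) = -3908*17108 = -66858064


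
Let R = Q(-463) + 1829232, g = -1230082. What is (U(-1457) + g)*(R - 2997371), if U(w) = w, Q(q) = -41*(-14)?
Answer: 1437901832535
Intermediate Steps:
Q(q) = 574
R = 1829806 (R = 574 + 1829232 = 1829806)
(U(-1457) + g)*(R - 2997371) = (-1457 - 1230082)*(1829806 - 2997371) = -1231539*(-1167565) = 1437901832535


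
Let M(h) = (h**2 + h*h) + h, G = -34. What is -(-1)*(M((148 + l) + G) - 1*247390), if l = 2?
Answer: -220362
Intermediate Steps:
M(h) = h + 2*h**2 (M(h) = (h**2 + h**2) + h = 2*h**2 + h = h + 2*h**2)
-(-1)*(M((148 + l) + G) - 1*247390) = -(-1)*(((148 + 2) - 34)*(1 + 2*((148 + 2) - 34)) - 1*247390) = -(-1)*((150 - 34)*(1 + 2*(150 - 34)) - 247390) = -(-1)*(116*(1 + 2*116) - 247390) = -(-1)*(116*(1 + 232) - 247390) = -(-1)*(116*233 - 247390) = -(-1)*(27028 - 247390) = -(-1)*(-220362) = -1*220362 = -220362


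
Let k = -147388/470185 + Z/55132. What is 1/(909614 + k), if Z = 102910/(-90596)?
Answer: 1174225601247160/1068091677946369132697 ≈ 1.0994e-6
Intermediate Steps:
Z = -51455/45298 (Z = 102910*(-1/90596) = -51455/45298 ≈ -1.1359)
k = -368106465063543/1174225601247160 (k = -147388/470185 - 51455/45298/55132 = -147388*1/470185 - 51455/45298*1/55132 = -147388/470185 - 51455/2497369336 = -368106465063543/1174225601247160 ≈ -0.31349)
1/(909614 + k) = 1/(909614 - 368106465063543/1174225601247160) = 1/(1068091677946369132697/1174225601247160) = 1174225601247160/1068091677946369132697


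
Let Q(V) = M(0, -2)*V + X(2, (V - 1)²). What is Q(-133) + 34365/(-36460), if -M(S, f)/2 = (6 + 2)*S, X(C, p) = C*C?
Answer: 22295/7292 ≈ 3.0575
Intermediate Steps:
X(C, p) = C²
M(S, f) = -16*S (M(S, f) = -2*(6 + 2)*S = -16*S)
Q(V) = 4 (Q(V) = (-16*0)*V + 2² = 0*V + 4 = 0 + 4 = 4)
Q(-133) + 34365/(-36460) = 4 + 34365/(-36460) = 4 + 34365*(-1/36460) = 4 - 6873/7292 = 22295/7292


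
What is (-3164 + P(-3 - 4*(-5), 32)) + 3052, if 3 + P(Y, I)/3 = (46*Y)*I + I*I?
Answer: 78023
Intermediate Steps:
P(Y, I) = -9 + 3*I² + 138*I*Y (P(Y, I) = -9 + 3*((46*Y)*I + I*I) = -9 + 3*(46*I*Y + I²) = -9 + 3*(I² + 46*I*Y) = -9 + (3*I² + 138*I*Y) = -9 + 3*I² + 138*I*Y)
(-3164 + P(-3 - 4*(-5), 32)) + 3052 = (-3164 + (-9 + 3*32² + 138*32*(-3 - 4*(-5)))) + 3052 = (-3164 + (-9 + 3*1024 + 138*32*(-3 + 20))) + 3052 = (-3164 + (-9 + 3072 + 138*32*17)) + 3052 = (-3164 + (-9 + 3072 + 75072)) + 3052 = (-3164 + 78135) + 3052 = 74971 + 3052 = 78023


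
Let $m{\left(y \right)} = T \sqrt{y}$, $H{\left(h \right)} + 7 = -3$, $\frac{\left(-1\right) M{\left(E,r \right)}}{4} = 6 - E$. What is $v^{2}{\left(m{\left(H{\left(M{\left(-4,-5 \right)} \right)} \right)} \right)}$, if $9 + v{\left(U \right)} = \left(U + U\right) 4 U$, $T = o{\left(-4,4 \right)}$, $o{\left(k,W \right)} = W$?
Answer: $1661521$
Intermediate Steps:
$M{\left(E,r \right)} = -24 + 4 E$ ($M{\left(E,r \right)} = - 4 \left(6 - E\right) = -24 + 4 E$)
$H{\left(h \right)} = -10$ ($H{\left(h \right)} = -7 - 3 = -10$)
$T = 4$
$m{\left(y \right)} = 4 \sqrt{y}$
$v{\left(U \right)} = -9 + 8 U^{2}$ ($v{\left(U \right)} = -9 + \left(U + U\right) 4 U = -9 + 2 U 4 U = -9 + 8 U U = -9 + 8 U^{2}$)
$v^{2}{\left(m{\left(H{\left(M{\left(-4,-5 \right)} \right)} \right)} \right)} = \left(-9 + 8 \left(4 \sqrt{-10}\right)^{2}\right)^{2} = \left(-9 + 8 \left(4 i \sqrt{10}\right)^{2}\right)^{2} = \left(-9 + 8 \left(-160\right)\right)^{2} = \left(-9 - 1280\right)^{2} = \left(-1289\right)^{2} = 1661521$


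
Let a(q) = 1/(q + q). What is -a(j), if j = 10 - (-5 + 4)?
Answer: -1/22 ≈ -0.045455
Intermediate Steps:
j = 11 (j = 10 - 1*(-1) = 10 + 1 = 11)
a(q) = 1/(2*q)
-a(j) = -1/(2*11) = -1*1/22 = -1/22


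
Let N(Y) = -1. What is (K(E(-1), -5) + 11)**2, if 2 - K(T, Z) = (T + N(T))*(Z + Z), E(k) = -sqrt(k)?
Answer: (3 - 10*I)**2 ≈ -91.0 - 60.0*I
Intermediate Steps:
K(T, Z) = 2 - 2*Z*(-1 + T) (K(T, Z) = 2 - (T - 1)*(Z + Z) = 2 - (-1 + T)*2*Z = 2 - 2*Z*(-1 + T))
(K(E(-1), -5) + 11)**2 = ((2 + 2*(-5) - 2*(-sqrt(-1))*(-5)) + 11)**2 = ((2 - 10 - 2*(-I)*(-5)) + 11)**2 = ((2 - 10 - 10*I) + 11)**2 = ((-8 - 10*I) + 11)**2 = (3 - 10*I)**2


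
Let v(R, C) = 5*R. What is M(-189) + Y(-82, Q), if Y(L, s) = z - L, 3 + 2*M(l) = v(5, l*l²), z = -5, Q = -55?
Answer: 88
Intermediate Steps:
M(l) = 11 (M(l) = -3/2 + (5*5)/2 = -3/2 + (½)*25 = -3/2 + 25/2 = 11)
Y(L, s) = -5 - L
M(-189) + Y(-82, Q) = 11 + (-5 - 1*(-82)) = 11 + (-5 + 82) = 11 + 77 = 88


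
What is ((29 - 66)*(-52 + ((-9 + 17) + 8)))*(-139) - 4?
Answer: -185152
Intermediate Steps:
((29 - 66)*(-52 + ((-9 + 17) + 8)))*(-139) - 4 = -37*(-52 + (8 + 8))*(-139) - 4 = -37*(-52 + 16)*(-139) - 4 = -37*(-36)*(-139) - 4 = 1332*(-139) - 4 = -185148 - 4 = -185152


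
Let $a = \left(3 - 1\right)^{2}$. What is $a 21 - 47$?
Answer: $37$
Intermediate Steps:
$a = 4$ ($a = 2^{2} = 4$)
$a 21 - 47 = 4 \cdot 21 - 47 = 84 - 47 = 37$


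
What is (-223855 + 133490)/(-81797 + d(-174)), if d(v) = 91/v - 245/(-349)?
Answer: 5487504990/4967193751 ≈ 1.1047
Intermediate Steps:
d(v) = 245/349 + 91/v (d(v) = 91/v - 245*(-1/349) = 91/v + 245/349 = 245/349 + 91/v)
(-223855 + 133490)/(-81797 + d(-174)) = (-223855 + 133490)/(-81797 + (245/349 + 91/(-174))) = -90365/(-81797 + (245/349 + 91*(-1/174))) = -90365/(-81797 + (245/349 - 91/174)) = -90365/(-81797 + 10871/60726) = -90365/(-4967193751/60726) = -90365*(-60726/4967193751) = 5487504990/4967193751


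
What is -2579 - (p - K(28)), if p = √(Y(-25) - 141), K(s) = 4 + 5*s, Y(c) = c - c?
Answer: -2435 - I*√141 ≈ -2435.0 - 11.874*I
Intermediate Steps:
Y(c) = 0
p = I*√141 (p = √(0 - 141) = √(-141) = I*√141 ≈ 11.874*I)
-2579 - (p - K(28)) = -2579 - (I*√141 - (4 + 5*28)) = -2579 - (I*√141 - (4 + 140)) = -2579 - (I*√141 - 1*144) = -2579 - (I*√141 - 144) = -2579 - (-144 + I*√141) = -2579 + (144 - I*√141) = -2435 - I*√141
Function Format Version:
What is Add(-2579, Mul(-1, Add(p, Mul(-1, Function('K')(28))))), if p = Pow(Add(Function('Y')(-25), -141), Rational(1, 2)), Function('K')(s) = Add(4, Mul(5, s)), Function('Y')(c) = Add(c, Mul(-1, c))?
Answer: Add(-2435, Mul(-1, I, Pow(141, Rational(1, 2)))) ≈ Add(-2435.0, Mul(-11.874, I))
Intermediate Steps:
Function('Y')(c) = 0
p = Mul(I, Pow(141, Rational(1, 2))) (p = Pow(Add(0, -141), Rational(1, 2)) = Pow(-141, Rational(1, 2)) = Mul(I, Pow(141, Rational(1, 2))) ≈ Mul(11.874, I))
Add(-2579, Mul(-1, Add(p, Mul(-1, Function('K')(28))))) = Add(-2579, Mul(-1, Add(Mul(I, Pow(141, Rational(1, 2))), Mul(-1, Add(4, Mul(5, 28)))))) = Add(-2579, Mul(-1, Add(Mul(I, Pow(141, Rational(1, 2))), Mul(-1, Add(4, 140))))) = Add(-2579, Mul(-1, Add(Mul(I, Pow(141, Rational(1, 2))), Mul(-1, 144)))) = Add(-2579, Mul(-1, Add(Mul(I, Pow(141, Rational(1, 2))), -144))) = Add(-2579, Mul(-1, Add(-144, Mul(I, Pow(141, Rational(1, 2)))))) = Add(-2579, Add(144, Mul(-1, I, Pow(141, Rational(1, 2))))) = Add(-2435, Mul(-1, I, Pow(141, Rational(1, 2))))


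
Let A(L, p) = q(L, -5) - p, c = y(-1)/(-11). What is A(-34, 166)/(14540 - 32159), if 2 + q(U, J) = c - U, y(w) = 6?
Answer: 1480/193809 ≈ 0.0076364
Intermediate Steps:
c = -6/11 (c = 6/(-11) = 6*(-1/11) = -6/11 ≈ -0.54545)
q(U, J) = -28/11 - U (q(U, J) = -2 + (-6/11 - U) = -28/11 - U)
A(L, p) = -28/11 - L - p (A(L, p) = (-28/11 - L) - p = -28/11 - L - p)
A(-34, 166)/(14540 - 32159) = (-28/11 - 1*(-34) - 1*166)/(14540 - 32159) = (-28/11 + 34 - 166)/(-17619) = -1480/11*(-1/17619) = 1480/193809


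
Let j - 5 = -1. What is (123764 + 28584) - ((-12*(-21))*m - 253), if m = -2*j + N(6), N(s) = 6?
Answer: 153105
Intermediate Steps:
j = 4 (j = 5 - 1 = 4)
m = -2 (m = -2*4 + 6 = -8 + 6 = -2)
(123764 + 28584) - ((-12*(-21))*m - 253) = (123764 + 28584) - (-12*(-21)*(-2) - 253) = 152348 - (252*(-2) - 253) = 152348 - (-504 - 253) = 152348 - 1*(-757) = 152348 + 757 = 153105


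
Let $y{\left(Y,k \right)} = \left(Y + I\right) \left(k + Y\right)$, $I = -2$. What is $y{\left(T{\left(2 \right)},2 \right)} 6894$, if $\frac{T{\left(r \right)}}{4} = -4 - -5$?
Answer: $82728$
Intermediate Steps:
$T{\left(r \right)} = 4$ ($T{\left(r \right)} = 4 \left(-4 - -5\right) = 4 \left(-4 + 5\right) = 4 \cdot 1 = 4$)
$y{\left(Y,k \right)} = \left(-2 + Y\right) \left(Y + k\right)$ ($y{\left(Y,k \right)} = \left(Y - 2\right) \left(k + Y\right) = \left(-2 + Y\right) \left(Y + k\right)$)
$y{\left(T{\left(2 \right)},2 \right)} 6894 = \left(4^{2} - 8 - 4 + 4 \cdot 2\right) 6894 = \left(16 - 8 - 4 + 8\right) 6894 = 12 \cdot 6894 = 82728$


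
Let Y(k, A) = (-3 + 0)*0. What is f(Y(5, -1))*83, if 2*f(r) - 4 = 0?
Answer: 166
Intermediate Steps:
Y(k, A) = 0 (Y(k, A) = -3*0 = 0)
f(r) = 2 (f(r) = 2 + (1/2)*0 = 2 + 0 = 2)
f(Y(5, -1))*83 = 2*83 = 166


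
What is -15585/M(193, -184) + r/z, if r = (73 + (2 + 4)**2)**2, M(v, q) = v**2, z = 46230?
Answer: -277939181/1722021270 ≈ -0.16140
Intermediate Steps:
r = 11881 (r = (73 + 6**2)**2 = (73 + 36)**2 = 109**2 = 11881)
-15585/M(193, -184) + r/z = -15585/(193**2) + 11881/46230 = -15585/37249 + 11881*(1/46230) = -15585*1/37249 + 11881/46230 = -15585/37249 + 11881/46230 = -277939181/1722021270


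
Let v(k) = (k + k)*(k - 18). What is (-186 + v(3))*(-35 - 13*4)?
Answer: 24012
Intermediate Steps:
v(k) = 2*k*(-18 + k) (v(k) = (2*k)*(-18 + k) = 2*k*(-18 + k))
(-186 + v(3))*(-35 - 13*4) = (-186 + 2*3*(-18 + 3))*(-35 - 13*4) = (-186 + 2*3*(-15))*(-35 - 52) = (-186 - 90)*(-87) = -276*(-87) = 24012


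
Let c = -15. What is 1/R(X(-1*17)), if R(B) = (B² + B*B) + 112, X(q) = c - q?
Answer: 1/120 ≈ 0.0083333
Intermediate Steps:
X(q) = -15 - q
R(B) = 112 + 2*B² (R(B) = (B² + B²) + 112 = 2*B² + 112 = 112 + 2*B²)
1/R(X(-1*17)) = 1/(112 + 2*(-15 - (-1)*17)²) = 1/(112 + 2*(-15 - 1*(-17))²) = 1/(112 + 2*(-15 + 17)²) = 1/(112 + 2*2²) = 1/(112 + 2*4) = 1/(112 + 8) = 1/120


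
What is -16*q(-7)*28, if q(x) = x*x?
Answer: -21952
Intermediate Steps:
q(x) = x²
-16*q(-7)*28 = -16*(-7)²*28 = -16*49*28 = -784*28 = -21952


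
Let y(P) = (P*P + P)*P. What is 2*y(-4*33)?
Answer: -4565088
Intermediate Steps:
y(P) = P*(P + P**2) (y(P) = (P**2 + P)*P = (P + P**2)*P = P*(P + P**2))
2*y(-4*33) = 2*((-4*33)**2*(1 - 4*33)) = 2*((-132)**2*(1 - 132)) = 2*(17424*(-131)) = 2*(-2282544) = -4565088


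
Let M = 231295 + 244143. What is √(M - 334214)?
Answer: 2*√35306 ≈ 375.80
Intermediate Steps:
M = 475438
√(M - 334214) = √(475438 - 334214) = √141224 = 2*√35306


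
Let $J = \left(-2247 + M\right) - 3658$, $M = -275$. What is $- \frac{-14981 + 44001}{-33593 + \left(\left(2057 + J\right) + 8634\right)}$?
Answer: $\frac{14510}{14541} \approx 0.99787$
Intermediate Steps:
$J = -6180$ ($J = \left(-2247 - 275\right) - 3658 = -2522 - 3658 = -6180$)
$- \frac{-14981 + 44001}{-33593 + \left(\left(2057 + J\right) + 8634\right)} = - \frac{-14981 + 44001}{-33593 + \left(\left(2057 - 6180\right) + 8634\right)} = - \frac{29020}{-33593 + \left(-4123 + 8634\right)} = - \frac{29020}{-33593 + 4511} = - \frac{29020}{-29082} = - \frac{29020 \left(-1\right)}{29082} = \left(-1\right) \left(- \frac{14510}{14541}\right) = \frac{14510}{14541}$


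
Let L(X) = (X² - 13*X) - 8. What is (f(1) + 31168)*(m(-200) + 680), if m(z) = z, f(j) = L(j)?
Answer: 14951040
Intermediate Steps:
L(X) = -8 + X² - 13*X
f(j) = -8 + j² - 13*j
(f(1) + 31168)*(m(-200) + 680) = ((-8 + 1² - 13*1) + 31168)*(-200 + 680) = ((-8 + 1 - 13) + 31168)*480 = (-20 + 31168)*480 = 31148*480 = 14951040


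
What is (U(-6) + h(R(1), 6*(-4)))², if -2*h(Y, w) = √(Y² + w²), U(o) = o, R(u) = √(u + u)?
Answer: 361/2 + 102*√2 ≈ 324.75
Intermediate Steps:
R(u) = √2*√u (R(u) = √(2*u) = √2*√u)
h(Y, w) = -√(Y² + w²)/2
(U(-6) + h(R(1), 6*(-4)))² = (-6 - √((√2*√1)² + (6*(-4))²)/2)² = (-6 - √((√2*1)² + (-24)²)/2)² = (-6 - √((√2)² + 576)/2)² = (-6 - √(2 + 576)/2)² = (-6 - 17*√2/2)²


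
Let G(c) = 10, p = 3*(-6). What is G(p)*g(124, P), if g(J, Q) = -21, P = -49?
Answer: -210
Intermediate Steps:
p = -18
G(p)*g(124, P) = 10*(-21) = -210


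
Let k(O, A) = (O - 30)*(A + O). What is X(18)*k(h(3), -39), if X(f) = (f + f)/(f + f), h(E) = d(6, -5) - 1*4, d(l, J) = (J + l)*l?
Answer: 1036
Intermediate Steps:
d(l, J) = l*(J + l)
h(E) = 2 (h(E) = 6*(-5 + 6) - 1*4 = 6*1 - 4 = 6 - 4 = 2)
k(O, A) = (-30 + O)*(A + O)
X(f) = 1 (X(f) = (2*f)/((2*f)) = (2*f)*(1/(2*f)) = 1)
X(18)*k(h(3), -39) = 1*(2² - 30*(-39) - 30*2 - 39*2) = 1*(4 + 1170 - 60 - 78) = 1*1036 = 1036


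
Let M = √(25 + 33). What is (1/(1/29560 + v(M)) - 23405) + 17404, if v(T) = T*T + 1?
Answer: -10465960481/1744041 ≈ -6001.0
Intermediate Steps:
M = √58 ≈ 7.6158
v(T) = 1 + T² (v(T) = T² + 1 = 1 + T²)
(1/(1/29560 + v(M)) - 23405) + 17404 = (1/(1/29560 + (1 + (√58)²)) - 23405) + 17404 = (1/(1/29560 + (1 + 58)) - 23405) + 17404 = (1/(1/29560 + 59) - 23405) + 17404 = (1/(1744041/29560) - 23405) + 17404 = (29560/1744041 - 23405) + 17404 = -40819250045/1744041 + 17404 = -10465960481/1744041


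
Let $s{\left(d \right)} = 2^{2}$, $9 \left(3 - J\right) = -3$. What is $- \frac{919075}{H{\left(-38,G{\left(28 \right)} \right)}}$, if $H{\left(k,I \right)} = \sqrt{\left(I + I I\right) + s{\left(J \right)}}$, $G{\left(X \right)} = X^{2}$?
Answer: $- \frac{919075 \sqrt{153861}}{307722} \approx -1171.5$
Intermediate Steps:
$J = \frac{10}{3}$ ($J = 3 - - \frac{1}{3} = 3 + \frac{1}{3} = \frac{10}{3} \approx 3.3333$)
$s{\left(d \right)} = 4$
$H{\left(k,I \right)} = \sqrt{4 + I + I^{2}}$ ($H{\left(k,I \right)} = \sqrt{\left(I + I I\right) + 4} = \sqrt{\left(I + I^{2}\right) + 4} = \sqrt{4 + I + I^{2}}$)
$- \frac{919075}{H{\left(-38,G{\left(28 \right)} \right)}} = - \frac{919075}{\sqrt{4 + 28^{2} + \left(28^{2}\right)^{2}}} = - \frac{919075}{\sqrt{4 + 784 + 784^{2}}} = - \frac{919075}{\sqrt{4 + 784 + 614656}} = - \frac{919075}{\sqrt{615444}} = - \frac{919075}{2 \sqrt{153861}} = - 919075 \frac{\sqrt{153861}}{307722} = - \frac{919075 \sqrt{153861}}{307722}$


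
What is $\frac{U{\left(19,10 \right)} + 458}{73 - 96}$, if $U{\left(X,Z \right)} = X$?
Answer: $- \frac{477}{23} \approx -20.739$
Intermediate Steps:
$\frac{U{\left(19,10 \right)} + 458}{73 - 96} = \frac{19 + 458}{73 - 96} = \frac{477}{-23} = 477 \left(- \frac{1}{23}\right) = - \frac{477}{23}$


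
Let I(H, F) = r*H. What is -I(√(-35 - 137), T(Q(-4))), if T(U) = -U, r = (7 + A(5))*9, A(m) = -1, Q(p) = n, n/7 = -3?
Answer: -108*I*√43 ≈ -708.2*I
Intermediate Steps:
n = -21 (n = 7*(-3) = -21)
Q(p) = -21
r = 54 (r = (7 - 1)*9 = 6*9 = 54)
I(H, F) = 54*H
-I(√(-35 - 137), T(Q(-4))) = -54*√(-35 - 137) = -54*√(-172) = -54*2*I*√43 = -108*I*√43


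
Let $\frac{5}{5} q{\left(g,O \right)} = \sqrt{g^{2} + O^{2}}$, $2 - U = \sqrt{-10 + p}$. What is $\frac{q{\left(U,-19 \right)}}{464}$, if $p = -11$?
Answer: $\frac{\sqrt{86 - i \sqrt{21}}}{232} \approx 0.039987 - 0.0010646 i$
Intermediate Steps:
$U = 2 - i \sqrt{21}$ ($U = 2 - \sqrt{-10 - 11} = 2 - \sqrt{-21} = 2 - i \sqrt{21} \approx 2.0 - 4.5826 i$)
$q{\left(g,O \right)} = \sqrt{O^{2} + g^{2}}$ ($q{\left(g,O \right)} = \sqrt{g^{2} + O^{2}} = \sqrt{O^{2} + g^{2}}$)
$\frac{q{\left(U,-19 \right)}}{464} = \frac{\sqrt{\left(-19\right)^{2} + \left(2 - i \sqrt{21}\right)^{2}}}{464} = \sqrt{361 + \left(2 - i \sqrt{21}\right)^{2}} \cdot \frac{1}{464} = \frac{\sqrt{361 + \left(2 - i \sqrt{21}\right)^{2}}}{464}$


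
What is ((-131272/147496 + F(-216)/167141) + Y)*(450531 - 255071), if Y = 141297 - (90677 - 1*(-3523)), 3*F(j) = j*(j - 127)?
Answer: 28367270239105772720/3081578617 ≈ 9.2054e+9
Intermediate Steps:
F(j) = j*(-127 + j)/3 (F(j) = (j*(j - 127))/3 = (j*(-127 + j))/3 = j*(-127 + j)/3)
Y = 47097 (Y = 141297 - (90677 + 3523) = 141297 - 1*94200 = 141297 - 94200 = 47097)
((-131272/147496 + F(-216)/167141) + Y)*(450531 - 255071) = ((-131272/147496 + ((1/3)*(-216)*(-127 - 216))/167141) + 47097)*(450531 - 255071) = ((-131272*1/147496 + ((1/3)*(-216)*(-343))*(1/167141)) + 47097)*195460 = ((-16409/18437 + 24696*(1/167141)) + 47097)*195460 = ((-16409/18437 + 24696/167141) + 47097)*195460 = (-2287296517/3081578617 + 47097)*195460 = (145130820828332/3081578617)*195460 = 28367270239105772720/3081578617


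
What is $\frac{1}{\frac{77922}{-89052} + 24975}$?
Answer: $\frac{14842}{370665963} \approx 4.0041 \cdot 10^{-5}$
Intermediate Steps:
$\frac{1}{\frac{77922}{-89052} + 24975} = \frac{1}{77922 \left(- \frac{1}{89052}\right) + 24975} = \frac{1}{- \frac{12987}{14842} + 24975} = \frac{1}{\frac{370665963}{14842}} = \frac{14842}{370665963}$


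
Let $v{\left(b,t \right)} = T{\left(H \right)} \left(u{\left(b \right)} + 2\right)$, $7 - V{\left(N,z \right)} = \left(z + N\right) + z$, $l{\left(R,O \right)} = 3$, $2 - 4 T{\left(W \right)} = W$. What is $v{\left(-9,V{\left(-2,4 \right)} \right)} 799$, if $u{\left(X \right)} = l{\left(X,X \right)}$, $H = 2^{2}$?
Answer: $- \frac{3995}{2} \approx -1997.5$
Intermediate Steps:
$H = 4$
$T{\left(W \right)} = \frac{1}{2} - \frac{W}{4}$
$u{\left(X \right)} = 3$
$V{\left(N,z \right)} = 7 - N - 2 z$ ($V{\left(N,z \right)} = 7 - \left(\left(z + N\right) + z\right) = 7 - \left(\left(N + z\right) + z\right) = 7 - \left(N + 2 z\right) = 7 - N - 2 z$)
$v{\left(b,t \right)} = - \frac{5}{2}$ ($v{\left(b,t \right)} = \left(\frac{1}{2} - 1\right) \left(3 + 2\right) = \left(\frac{1}{2} - 1\right) 5 = \left(- \frac{1}{2}\right) 5 = - \frac{5}{2}$)
$v{\left(-9,V{\left(-2,4 \right)} \right)} 799 = \left(- \frac{5}{2}\right) 799 = - \frac{3995}{2}$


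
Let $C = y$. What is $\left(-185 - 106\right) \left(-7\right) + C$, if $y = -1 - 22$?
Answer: $2014$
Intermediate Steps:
$y = -23$ ($y = -1 - 22 = -23$)
$C = -23$
$\left(-185 - 106\right) \left(-7\right) + C = \left(-185 - 106\right) \left(-7\right) - 23 = \left(-291\right) \left(-7\right) - 23 = 2037 - 23 = 2014$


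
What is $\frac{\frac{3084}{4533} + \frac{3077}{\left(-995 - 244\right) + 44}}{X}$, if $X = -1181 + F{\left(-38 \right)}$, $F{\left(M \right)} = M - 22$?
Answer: $\frac{3420887}{2240805445} \approx 0.0015266$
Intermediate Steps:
$F{\left(M \right)} = -22 + M$
$X = -1241$ ($X = -1181 - 60 = -1241$)
$\frac{\frac{3084}{4533} + \frac{3077}{\left(-995 - 244\right) + 44}}{X} = \frac{\frac{3084}{4533} + \frac{3077}{\left(-995 - 244\right) + 44}}{-1241} = \left(3084 \cdot \frac{1}{4533} + \frac{3077}{-1239 + 44}\right) \left(- \frac{1}{1241}\right) = \left(\frac{1028}{1511} + \frac{3077}{-1195}\right) \left(- \frac{1}{1241}\right) = \left(\frac{1028}{1511} + 3077 \left(- \frac{1}{1195}\right)\right) \left(- \frac{1}{1241}\right) = \left(\frac{1028}{1511} - \frac{3077}{1195}\right) \left(- \frac{1}{1241}\right) = \left(- \frac{3420887}{1805645}\right) \left(- \frac{1}{1241}\right) = \frac{3420887}{2240805445}$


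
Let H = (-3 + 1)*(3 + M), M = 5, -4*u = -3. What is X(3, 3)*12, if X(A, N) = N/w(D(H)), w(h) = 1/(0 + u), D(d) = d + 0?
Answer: 27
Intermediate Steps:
u = ¾ (u = -¼*(-3) = ¾ ≈ 0.75000)
H = -16 (H = (-3 + 1)*(3 + 5) = -2*8 = -16)
D(d) = d
w(h) = 4/3 (w(h) = 1/(0 + ¾) = 1/(¾) = 4/3)
X(A, N) = 3*N/4 (X(A, N) = N/(4/3) = N*(¾) = 3*N/4)
X(3, 3)*12 = ((¾)*3)*12 = (9/4)*12 = 27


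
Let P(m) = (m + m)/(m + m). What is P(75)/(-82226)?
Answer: -1/82226 ≈ -1.2162e-5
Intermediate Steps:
P(m) = 1 (P(m) = (2*m)/((2*m)) = (2*m)*(1/(2*m)) = 1)
P(75)/(-82226) = 1/(-82226) = 1*(-1/82226) = -1/82226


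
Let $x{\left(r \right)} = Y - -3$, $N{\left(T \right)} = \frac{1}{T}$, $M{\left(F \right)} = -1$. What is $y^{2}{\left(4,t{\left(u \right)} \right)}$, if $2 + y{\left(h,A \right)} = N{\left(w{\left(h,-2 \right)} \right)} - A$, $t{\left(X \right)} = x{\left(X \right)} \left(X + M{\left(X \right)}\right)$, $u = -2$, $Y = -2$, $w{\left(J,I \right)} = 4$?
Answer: $\frac{25}{16} \approx 1.5625$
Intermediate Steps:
$x{\left(r \right)} = 1$ ($x{\left(r \right)} = -2 - -3 = -2 + 3 = 1$)
$t{\left(X \right)} = -1 + X$ ($t{\left(X \right)} = 1 \left(X - 1\right) = 1 \left(-1 + X\right) = -1 + X$)
$y{\left(h,A \right)} = - \frac{7}{4} - A$ ($y{\left(h,A \right)} = -2 - \left(- \frac{1}{4} + A\right) = - \frac{7}{4} - A$)
$y^{2}{\left(4,t{\left(u \right)} \right)} = \left(- \frac{7}{4} - \left(-1 - 2\right)\right)^{2} = \left(- \frac{7}{4} - -3\right)^{2} = \left(- \frac{7}{4} + 3\right)^{2} = \left(\frac{5}{4}\right)^{2} = \frac{25}{16}$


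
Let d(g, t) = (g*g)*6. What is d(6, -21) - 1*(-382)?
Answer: 598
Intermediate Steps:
d(g, t) = 6*g² (d(g, t) = g²*6 = 6*g²)
d(6, -21) - 1*(-382) = 6*6² - 1*(-382) = 6*36 + 382 = 216 + 382 = 598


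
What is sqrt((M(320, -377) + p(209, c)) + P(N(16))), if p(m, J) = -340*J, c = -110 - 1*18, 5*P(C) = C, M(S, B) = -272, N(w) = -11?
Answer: sqrt(1081145)/5 ≈ 207.96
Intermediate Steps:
P(C) = C/5
c = -128 (c = -110 - 18 = -128)
sqrt((M(320, -377) + p(209, c)) + P(N(16))) = sqrt((-272 - 340*(-128)) + (1/5)*(-11)) = sqrt((-272 + 43520) - 11/5) = sqrt(43248 - 11/5) = sqrt(216229/5) = sqrt(1081145)/5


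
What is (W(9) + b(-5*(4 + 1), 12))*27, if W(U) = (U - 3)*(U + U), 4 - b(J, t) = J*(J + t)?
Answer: -5751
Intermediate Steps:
b(J, t) = 4 - J*(J + t)
W(U) = 2*U*(-3 + U) (W(U) = (-3 + U)*(2*U) = 2*U*(-3 + U))
(W(9) + b(-5*(4 + 1), 12))*27 = (2*9*(-3 + 9) + (4 - (-5*(4 + 1))² - 1*(-5*(4 + 1))*12))*27 = (2*9*6 + (4 - (-5*5)² - 1*(-5*5)*12))*27 = (108 + (4 - 1*(-25)² - 1*(-25)*12))*27 = (108 + (4 - 1*625 + 300))*27 = (108 + (4 - 625 + 300))*27 = (108 - 321)*27 = -213*27 = -5751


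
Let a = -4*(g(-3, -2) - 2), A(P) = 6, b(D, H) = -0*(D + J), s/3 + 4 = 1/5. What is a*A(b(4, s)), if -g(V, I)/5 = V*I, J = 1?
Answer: 768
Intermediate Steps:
s = -57/5 (s = -12 + 3/5 = -12 + 3*(⅕) = -12 + ⅗ = -57/5 ≈ -11.400)
g(V, I) = -5*I*V (g(V, I) = -5*V*I = -5*I*V)
b(D, H) = 0 (b(D, H) = -0*(D + 1) = -0*(1 + D) = -5*0 = 0)
a = 128 (a = -4*(-5*(-2)*(-3) - 2) = -4*(-30 - 2) = -4*(-32) = 128)
a*A(b(4, s)) = 128*6 = 768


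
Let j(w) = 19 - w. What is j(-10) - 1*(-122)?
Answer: 151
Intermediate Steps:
j(-10) - 1*(-122) = (19 - 1*(-10)) - 1*(-122) = (19 + 10) + 122 = 29 + 122 = 151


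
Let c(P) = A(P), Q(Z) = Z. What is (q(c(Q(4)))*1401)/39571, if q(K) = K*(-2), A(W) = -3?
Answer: 8406/39571 ≈ 0.21243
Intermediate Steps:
c(P) = -3
q(K) = -2*K
(q(c(Q(4)))*1401)/39571 = (-2*(-3)*1401)/39571 = (6*1401)*(1/39571) = 8406*(1/39571) = 8406/39571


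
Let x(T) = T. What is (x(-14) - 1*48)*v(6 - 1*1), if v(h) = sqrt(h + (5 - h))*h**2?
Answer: -1550*sqrt(5) ≈ -3465.9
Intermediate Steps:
v(h) = sqrt(5)*h**2
(x(-14) - 1*48)*v(6 - 1*1) = (-14 - 1*48)*(sqrt(5)*(6 - 1*1)**2) = (-14 - 48)*(sqrt(5)*(6 - 1)**2) = -62*sqrt(5)*5**2 = -62*sqrt(5)*25 = -1550*sqrt(5)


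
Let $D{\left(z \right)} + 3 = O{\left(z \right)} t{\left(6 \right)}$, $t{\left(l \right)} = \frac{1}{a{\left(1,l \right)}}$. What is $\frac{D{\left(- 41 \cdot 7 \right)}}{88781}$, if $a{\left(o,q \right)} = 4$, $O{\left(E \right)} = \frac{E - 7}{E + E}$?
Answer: $- \frac{471}{14560084} \approx -3.2349 \cdot 10^{-5}$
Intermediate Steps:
$O{\left(E \right)} = \frac{-7 + E}{2 E}$
$t{\left(l \right)} = \frac{1}{4}$
$D{\left(z \right)} = -3 + \frac{-7 + z}{8 z}$ ($D{\left(z \right)} = -3 + \frac{-7 + z}{2 z} \frac{1}{4} = -3 + \frac{-7 + z}{8 z}$)
$\frac{D{\left(- 41 \cdot 7 \right)}}{88781} = \frac{\frac{1}{8} \frac{1}{\left(-1\right) 41 \cdot 7} \left(-7 - 23 \left(- 41 \cdot 7\right)\right)}{88781} = \frac{-7 - 23 \left(\left(-1\right) 287\right)}{8 \left(\left(-1\right) 287\right)} \frac{1}{88781} = \frac{-7 - -6601}{8 \left(-287\right)} \frac{1}{88781} = \frac{1}{8} \left(- \frac{1}{287}\right) \left(-7 + 6601\right) \frac{1}{88781} = \frac{1}{8} \left(- \frac{1}{287}\right) 6594 \cdot \frac{1}{88781} = \left(- \frac{471}{164}\right) \frac{1}{88781} = - \frac{471}{14560084}$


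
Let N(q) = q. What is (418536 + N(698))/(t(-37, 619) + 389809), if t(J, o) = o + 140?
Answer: 209617/195284 ≈ 1.0734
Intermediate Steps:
t(J, o) = 140 + o
(418536 + N(698))/(t(-37, 619) + 389809) = (418536 + 698)/((140 + 619) + 389809) = 419234/(759 + 389809) = 419234/390568 = 419234*(1/390568) = 209617/195284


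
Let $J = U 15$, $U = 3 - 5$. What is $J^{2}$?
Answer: $900$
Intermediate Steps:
$U = -2$ ($U = 3 - 5 = -2$)
$J = -30$ ($J = \left(-2\right) 15 = -30$)
$J^{2} = \left(-30\right)^{2} = 900$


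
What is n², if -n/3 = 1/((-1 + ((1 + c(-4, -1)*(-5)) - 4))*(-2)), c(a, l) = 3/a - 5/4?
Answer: 1/16 ≈ 0.062500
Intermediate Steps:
c(a, l) = -5/4 + 3/a (c(a, l) = 3/a - 5*¼ = 3/a - 5/4 = -5/4 + 3/a)
n = ¼ (n = -3*(-1/(2*(-1 + ((1 + (-5/4 + 3/(-4))*(-5)) - 4)))) = -3*(-1/(2*(-1 + ((1 + (-5/4 + 3*(-¼))*(-5)) - 4)))) = -3*(-1/(2*(-1 + ((1 + (-5/4 - ¾)*(-5)) - 4)))) = -3*(-1/(2*(-1 + ((1 - 2*(-5)) - 4)))) = -3*(-1/(2*(-1 + ((1 + 10) - 4)))) = -3*(-1/(2*(-1 + (11 - 4)))) = -3*(-1/(2*(-1 + 7))) = -3/(6*(-2)) = -3/(-12) = -3*(-1/12) = ¼ ≈ 0.25000)
n² = (¼)² = 1/16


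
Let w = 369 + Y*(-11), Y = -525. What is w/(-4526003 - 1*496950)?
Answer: -6144/5022953 ≈ -0.0012232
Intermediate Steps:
w = 6144 (w = 369 - 525*(-11) = 369 + 5775 = 6144)
w/(-4526003 - 1*496950) = 6144/(-4526003 - 1*496950) = 6144/(-4526003 - 496950) = 6144/(-5022953) = 6144*(-1/5022953) = -6144/5022953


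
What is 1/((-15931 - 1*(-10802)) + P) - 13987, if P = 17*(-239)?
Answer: -128568505/9192 ≈ -13987.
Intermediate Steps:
P = -4063
1/((-15931 - 1*(-10802)) + P) - 13987 = 1/((-15931 - 1*(-10802)) - 4063) - 13987 = 1/((-15931 + 10802) - 4063) - 13987 = 1/(-5129 - 4063) - 13987 = 1/(-9192) - 13987 = -1/9192 - 13987 = -128568505/9192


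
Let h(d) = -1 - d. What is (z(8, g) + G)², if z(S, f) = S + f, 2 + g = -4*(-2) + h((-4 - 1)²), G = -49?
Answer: 3721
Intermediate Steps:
g = -20 (g = -2 + (-4*(-2) + (-1 - (-4 - 1)²)) = -2 + (8 + (-1 - 1*(-5)²)) = -2 + (8 + (-1 - 1*25)) = -2 + (8 + (-1 - 25)) = -2 + (8 - 26) = -2 - 18 = -20)
(z(8, g) + G)² = ((8 - 20) - 49)² = (-12 - 49)² = (-61)² = 3721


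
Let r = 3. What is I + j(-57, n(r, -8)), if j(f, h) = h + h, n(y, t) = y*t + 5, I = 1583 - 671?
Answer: 874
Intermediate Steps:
I = 912
n(y, t) = 5 + t*y (n(y, t) = t*y + 5 = 5 + t*y)
j(f, h) = 2*h
I + j(-57, n(r, -8)) = 912 + 2*(5 - 8*3) = 912 + 2*(5 - 24) = 912 + 2*(-19) = 912 - 38 = 874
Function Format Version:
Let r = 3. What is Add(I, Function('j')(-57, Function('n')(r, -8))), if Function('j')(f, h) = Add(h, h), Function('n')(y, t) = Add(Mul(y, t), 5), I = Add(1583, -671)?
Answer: 874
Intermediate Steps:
I = 912
Function('n')(y, t) = Add(5, Mul(t, y)) (Function('n')(y, t) = Add(Mul(t, y), 5) = Add(5, Mul(t, y)))
Function('j')(f, h) = Mul(2, h)
Add(I, Function('j')(-57, Function('n')(r, -8))) = Add(912, Mul(2, Add(5, Mul(-8, 3)))) = Add(912, Mul(2, Add(5, -24))) = Add(912, Mul(2, -19)) = Add(912, -38) = 874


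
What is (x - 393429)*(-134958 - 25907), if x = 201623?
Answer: 30854872190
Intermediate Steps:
(x - 393429)*(-134958 - 25907) = (201623 - 393429)*(-134958 - 25907) = -191806*(-160865) = 30854872190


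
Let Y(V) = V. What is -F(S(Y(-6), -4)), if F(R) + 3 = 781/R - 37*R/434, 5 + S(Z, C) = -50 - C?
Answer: 309119/22134 ≈ 13.966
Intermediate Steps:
S(Z, C) = -55 - C (S(Z, C) = -5 + (-50 - C) = -55 - C)
F(R) = -3 + 781/R - 37*R/434 (F(R) = -3 + (781/R - 37*R/434) = -3 + 781/R - 37*R/434)
-F(S(Y(-6), -4)) = -(-3 + 781/(-55 - 1*(-4)) - 37*(-55 - 1*(-4))/434) = -(-3 + 781/(-55 + 4) - 37*(-55 + 4)/434) = -(-3 + 781/(-51) - 37/434*(-51)) = -(-3 + 781*(-1/51) + 1887/434) = -(-3 - 781/51 + 1887/434) = -1*(-309119/22134) = 309119/22134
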